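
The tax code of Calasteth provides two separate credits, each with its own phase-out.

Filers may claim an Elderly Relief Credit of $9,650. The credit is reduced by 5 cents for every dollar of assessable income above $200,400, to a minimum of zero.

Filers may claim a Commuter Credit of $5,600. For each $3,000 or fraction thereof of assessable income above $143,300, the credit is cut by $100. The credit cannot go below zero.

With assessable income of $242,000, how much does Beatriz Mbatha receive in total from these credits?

Elderly Relief Credit: 5% of the $41,600 excess over $200,400 is $2,080; credit = $9,650 − $2,080 = $7,570.
Commuter Credit: income exceeds $143,300 by $98,700, which is 33 full-or-partial $3,000 increments; reduction = 33 × $100 = $3,300, leaving $2,300.
Total: $7,570 + $2,300 = $9,870.

$9,870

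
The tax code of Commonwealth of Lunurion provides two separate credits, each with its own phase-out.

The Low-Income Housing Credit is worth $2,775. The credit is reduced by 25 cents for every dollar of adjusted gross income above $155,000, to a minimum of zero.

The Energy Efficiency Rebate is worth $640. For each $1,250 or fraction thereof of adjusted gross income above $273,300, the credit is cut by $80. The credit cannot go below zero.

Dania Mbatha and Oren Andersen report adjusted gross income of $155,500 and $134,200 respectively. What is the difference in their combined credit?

Dania ($155,500): Low-Income Housing Credit: 25% of the $500 excess over $155,000 is $125; credit = $2,775 − $125 = $2,650. Energy Efficiency Rebate: $155,500 is at or below the $273,300 threshold, so the full $640 applies. total $2,650 + $640 = $3,290
Oren ($134,200): Low-Income Housing Credit: $134,200 is at or below the $155,000 threshold, so the full $2,775 applies. Energy Efficiency Rebate: $134,200 is at or below the $273,300 threshold, so the full $640 applies. total $2,775 + $640 = $3,415
Difference: |$3,290 − $3,415| = $125.

$125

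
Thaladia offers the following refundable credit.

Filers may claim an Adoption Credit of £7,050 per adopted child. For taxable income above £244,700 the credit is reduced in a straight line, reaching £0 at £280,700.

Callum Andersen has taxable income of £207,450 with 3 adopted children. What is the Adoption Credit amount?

£21,150

Adoption Credit: base = 3 × £7,050 = £21,150. £207,450 is at or below the £244,700 threshold, so the full £21,150 applies.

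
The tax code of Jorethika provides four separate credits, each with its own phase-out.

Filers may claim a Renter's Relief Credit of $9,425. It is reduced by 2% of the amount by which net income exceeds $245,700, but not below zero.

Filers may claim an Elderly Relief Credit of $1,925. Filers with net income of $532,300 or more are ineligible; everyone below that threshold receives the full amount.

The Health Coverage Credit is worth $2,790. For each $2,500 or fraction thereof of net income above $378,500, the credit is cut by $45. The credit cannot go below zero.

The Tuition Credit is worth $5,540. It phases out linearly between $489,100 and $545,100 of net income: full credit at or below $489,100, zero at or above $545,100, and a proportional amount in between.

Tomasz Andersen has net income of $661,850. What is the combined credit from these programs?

$1,102

Renter's Relief Credit: 2% of the $416,150 excess over $245,700 is $8,323; credit = $9,425 − $8,323 = $1,102.
Elderly Relief Credit: $661,850 meets or exceeds the $532,300 cutoff, so the credit is $0.
Health Coverage Credit: income exceeds $378,500 by $283,350 → 114 increments × $45 = $5,130 ≥ base, so the credit is $0.
Tuition Credit: $661,850 is at or above $545,100, so the credit is $0.
Total: $1,102 + $0 + $0 + $0 = $1,102.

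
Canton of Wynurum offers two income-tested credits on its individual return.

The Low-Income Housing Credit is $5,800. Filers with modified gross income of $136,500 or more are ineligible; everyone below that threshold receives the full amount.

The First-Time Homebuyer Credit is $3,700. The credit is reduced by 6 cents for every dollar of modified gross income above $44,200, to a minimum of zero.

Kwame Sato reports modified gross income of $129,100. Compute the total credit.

Low-Income Housing Credit: $129,100 is below the $136,500 cutoff, so the full $5,800 applies.
First-Time Homebuyer Credit: 6% of the $84,900 excess over $44,200 is $5,094 ≥ base, so the credit is $0.
Total: $5,800 + $0 = $5,800.

$5,800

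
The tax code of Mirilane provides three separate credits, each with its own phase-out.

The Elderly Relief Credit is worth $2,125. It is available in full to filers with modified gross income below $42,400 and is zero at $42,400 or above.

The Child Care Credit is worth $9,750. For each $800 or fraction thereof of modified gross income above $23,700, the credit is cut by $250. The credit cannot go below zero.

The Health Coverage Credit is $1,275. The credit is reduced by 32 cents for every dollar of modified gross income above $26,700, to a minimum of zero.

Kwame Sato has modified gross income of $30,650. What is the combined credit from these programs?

$9,636

Elderly Relief Credit: $30,650 is below the $42,400 cutoff, so the full $2,125 applies.
Child Care Credit: income exceeds $23,700 by $6,950, which is 9 full-or-partial $800 increments; reduction = 9 × $250 = $2,250, leaving $7,500.
Health Coverage Credit: 32% of the $3,950 excess over $26,700 is $1,264; credit = $1,275 − $1,264 = $11.
Total: $2,125 + $7,500 + $11 = $9,636.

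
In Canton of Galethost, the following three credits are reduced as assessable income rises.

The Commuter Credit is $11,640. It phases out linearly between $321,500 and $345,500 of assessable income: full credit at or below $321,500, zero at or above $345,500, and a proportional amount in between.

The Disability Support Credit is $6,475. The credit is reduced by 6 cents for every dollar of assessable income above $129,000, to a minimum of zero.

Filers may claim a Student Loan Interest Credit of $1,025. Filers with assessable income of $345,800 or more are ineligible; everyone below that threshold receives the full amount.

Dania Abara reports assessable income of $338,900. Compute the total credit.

Commuter Credit: $338,900 is $17,400 into a $24,000 phase-out range, leaving 6,600/24,000 of the credit: $11,640 × 6,600/24,000 = $3,201.
Disability Support Credit: 6% of the $209,900 excess over $129,000 is $12,594 ≥ base, so the credit is $0.
Student Loan Interest Credit: $338,900 is below the $345,800 cutoff, so the full $1,025 applies.
Total: $3,201 + $0 + $1,025 = $4,226.

$4,226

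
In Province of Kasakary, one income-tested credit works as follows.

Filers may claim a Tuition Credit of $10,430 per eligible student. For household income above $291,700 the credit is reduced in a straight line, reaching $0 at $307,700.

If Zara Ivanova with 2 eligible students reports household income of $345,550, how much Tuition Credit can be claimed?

Tuition Credit: base = 2 × $10,430 = $20,860. $345,550 is at or above $307,700, so the credit is $0.

$0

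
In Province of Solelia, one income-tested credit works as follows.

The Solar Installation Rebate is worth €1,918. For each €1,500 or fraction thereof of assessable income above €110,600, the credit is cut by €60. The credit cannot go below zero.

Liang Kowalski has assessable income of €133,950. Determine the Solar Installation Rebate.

Solar Installation Rebate: income exceeds €110,600 by €23,350, which is 16 full-or-partial €1,500 increments; reduction = 16 × €60 = €960, leaving €958.

€958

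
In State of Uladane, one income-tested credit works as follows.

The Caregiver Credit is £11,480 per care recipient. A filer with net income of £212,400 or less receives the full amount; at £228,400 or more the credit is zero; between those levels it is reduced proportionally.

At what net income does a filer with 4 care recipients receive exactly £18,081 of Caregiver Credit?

Full credit = 4 × £11,480 = £45,920.
£18,081 is 18,081/45,920 of the full £45,920, so 27,839/45,920 of the £16,000 range has been used: income = £212,400 + £16,000 × 27,839/45,920 = £222,100.

£222,100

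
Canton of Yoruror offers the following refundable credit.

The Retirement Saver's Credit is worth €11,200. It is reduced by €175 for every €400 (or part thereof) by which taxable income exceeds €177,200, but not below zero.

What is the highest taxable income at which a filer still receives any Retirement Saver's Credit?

After 63 increments the reduction is 63 × €175 = €11,025, leaving €175; one more increment wipes it out. Increment 63 ends at excess 63 × €400 = €25,200, so the highest qualifying income is €177,200 + €25,200 = €202,400.

€202,400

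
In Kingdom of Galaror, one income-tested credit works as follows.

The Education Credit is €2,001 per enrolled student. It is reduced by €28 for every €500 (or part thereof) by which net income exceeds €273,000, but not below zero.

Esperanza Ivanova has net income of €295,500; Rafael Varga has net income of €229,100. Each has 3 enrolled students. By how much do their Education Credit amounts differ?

Esperanza (€295,500): Education Credit: base = 3 × €2,001 = €6,003. income exceeds €273,000 by €22,500, which is 45 full-or-partial €500 increments; reduction = 45 × €28 = €1,260, leaving €4,743.
Rafael (€229,100): Education Credit: base = 3 × €2,001 = €6,003. €229,100 is at or below the €273,000 threshold, so the full €6,003 applies.
Difference: |€4,743 − €6,003| = €1,260.

€1,260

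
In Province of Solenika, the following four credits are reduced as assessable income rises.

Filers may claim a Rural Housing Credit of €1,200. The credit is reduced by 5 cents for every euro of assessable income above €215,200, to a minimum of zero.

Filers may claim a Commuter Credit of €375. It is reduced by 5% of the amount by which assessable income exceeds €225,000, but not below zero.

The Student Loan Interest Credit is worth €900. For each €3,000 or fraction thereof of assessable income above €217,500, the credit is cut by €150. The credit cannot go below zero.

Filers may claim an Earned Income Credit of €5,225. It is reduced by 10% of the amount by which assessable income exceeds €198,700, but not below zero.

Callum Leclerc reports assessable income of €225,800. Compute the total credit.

Rural Housing Credit: 5% of the €10,600 excess over €215,200 is €530; credit = €1,200 − €530 = €670.
Commuter Credit: 5% of the €800 excess over €225,000 is €40; credit = €375 − €40 = €335.
Student Loan Interest Credit: income exceeds €217,500 by €8,300, which is 3 full-or-partial €3,000 increments; reduction = 3 × €150 = €450, leaving €450.
Earned Income Credit: 10% of the €27,100 excess over €198,700 is €2,710; credit = €5,225 − €2,710 = €2,515.
Total: €670 + €335 + €450 + €2,515 = €3,970.

€3,970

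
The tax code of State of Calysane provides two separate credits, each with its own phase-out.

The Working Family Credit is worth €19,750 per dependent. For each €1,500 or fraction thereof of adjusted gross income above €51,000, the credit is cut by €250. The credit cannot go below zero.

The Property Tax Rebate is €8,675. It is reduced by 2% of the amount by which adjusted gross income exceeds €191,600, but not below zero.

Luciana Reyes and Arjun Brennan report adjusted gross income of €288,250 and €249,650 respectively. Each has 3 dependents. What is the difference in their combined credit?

Luciana (€288,250): Working Family Credit: base = 3 × €19,750 = €59,250. income exceeds €51,000 by €237,250, which is 159 full-or-partial €1,500 increments; reduction = 159 × €250 = €39,750, leaving €19,500. Property Tax Rebate: 2% of the €96,650 excess over €191,600 is €1,933; credit = €8,675 − €1,933 = €6,742. total €19,500 + €6,742 = €26,242
Arjun (€249,650): Working Family Credit: base = 3 × €19,750 = €59,250. income exceeds €51,000 by €198,650, which is 133 full-or-partial €1,500 increments; reduction = 133 × €250 = €33,250, leaving €26,000. Property Tax Rebate: 2% of the €58,050 excess over €191,600 is €1,161; credit = €8,675 − €1,161 = €7,514. total €26,000 + €7,514 = €33,514
Difference: |€26,242 − €33,514| = €7,272.

€7,272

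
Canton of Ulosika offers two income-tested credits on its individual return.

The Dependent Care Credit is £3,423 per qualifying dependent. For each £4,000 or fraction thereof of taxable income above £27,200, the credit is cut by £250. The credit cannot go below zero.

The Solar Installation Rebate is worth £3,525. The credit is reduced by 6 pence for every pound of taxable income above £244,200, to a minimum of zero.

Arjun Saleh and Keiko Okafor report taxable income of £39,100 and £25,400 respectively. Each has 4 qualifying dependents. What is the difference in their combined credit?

Arjun (£39,100): Dependent Care Credit: base = 4 × £3,423 = £13,692. income exceeds £27,200 by £11,900, which is 3 full-or-partial £4,000 increments; reduction = 3 × £250 = £750, leaving £12,942. Solar Installation Rebate: £39,100 is at or below the £244,200 threshold, so the full £3,525 applies. total £12,942 + £3,525 = £16,467
Keiko (£25,400): Dependent Care Credit: base = 4 × £3,423 = £13,692. £25,400 is at or below the £27,200 threshold, so the full £13,692 applies. Solar Installation Rebate: £25,400 is at or below the £244,200 threshold, so the full £3,525 applies. total £13,692 + £3,525 = £17,217
Difference: |£16,467 − £17,217| = £750.

£750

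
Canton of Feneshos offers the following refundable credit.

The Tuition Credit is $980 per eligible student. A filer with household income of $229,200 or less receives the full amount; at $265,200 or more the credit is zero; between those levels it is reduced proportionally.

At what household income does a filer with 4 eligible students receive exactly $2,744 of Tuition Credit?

Full credit = 4 × $980 = $3,920.
$2,744 is 2,744/3,920 of the full $3,920, so 1,176/3,920 of the $36,000 range has been used: income = $229,200 + $36,000 × 1,176/3,920 = $240,000.

$240,000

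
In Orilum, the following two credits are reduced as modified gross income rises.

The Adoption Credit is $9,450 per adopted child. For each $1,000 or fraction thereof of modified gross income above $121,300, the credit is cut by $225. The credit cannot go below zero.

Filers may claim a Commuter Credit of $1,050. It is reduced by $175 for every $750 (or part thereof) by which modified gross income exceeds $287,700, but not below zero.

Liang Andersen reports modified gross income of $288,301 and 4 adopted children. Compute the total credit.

Adoption Credit: base = 4 × $9,450 = $37,800. income exceeds $121,300 by $167,001 → 168 increments × $225 = $37,800 ≥ base, so the credit is $0.
Commuter Credit: income exceeds $287,700 by $601, which is 1 full-or-partial $750 increment; reduction = 1 × $175 = $175, leaving $875.
Total: $0 + $875 = $875.

$875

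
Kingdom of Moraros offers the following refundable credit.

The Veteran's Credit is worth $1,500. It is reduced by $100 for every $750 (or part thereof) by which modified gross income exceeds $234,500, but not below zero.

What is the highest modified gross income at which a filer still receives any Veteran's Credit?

After 14 increments the reduction is 14 × $100 = $1,400, leaving $100; one more increment wipes it out. Increment 14 ends at excess 14 × $750 = $10,500, so the highest qualifying income is $234,500 + $10,500 = $245,000.

$245,000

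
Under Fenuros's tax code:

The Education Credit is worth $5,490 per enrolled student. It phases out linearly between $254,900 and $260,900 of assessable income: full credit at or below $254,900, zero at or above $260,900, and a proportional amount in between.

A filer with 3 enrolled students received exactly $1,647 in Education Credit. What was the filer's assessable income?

Full credit = 3 × $5,490 = $16,470.
$1,647 is 1,647/16,470 of the full $16,470, so 14,823/16,470 of the $6,000 range has been used: income = $254,900 + $6,000 × 14,823/16,470 = $260,300.

$260,300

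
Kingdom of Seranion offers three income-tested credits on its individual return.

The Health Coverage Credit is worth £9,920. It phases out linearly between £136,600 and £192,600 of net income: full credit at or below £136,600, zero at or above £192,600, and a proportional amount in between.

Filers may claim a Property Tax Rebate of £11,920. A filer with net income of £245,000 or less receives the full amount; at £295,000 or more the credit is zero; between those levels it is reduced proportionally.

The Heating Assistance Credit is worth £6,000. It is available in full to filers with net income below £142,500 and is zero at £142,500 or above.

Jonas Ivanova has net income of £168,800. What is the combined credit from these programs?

£16,136

Health Coverage Credit: £168,800 is £32,200 into a £56,000 phase-out range, leaving 23,800/56,000 of the credit: £9,920 × 23,800/56,000 = £4,216.
Property Tax Rebate: £168,800 is at or below the £245,000 threshold, so the full £11,920 applies.
Heating Assistance Credit: £168,800 meets or exceeds the £142,500 cutoff, so the credit is £0.
Total: £4,216 + £11,920 + £0 = £16,136.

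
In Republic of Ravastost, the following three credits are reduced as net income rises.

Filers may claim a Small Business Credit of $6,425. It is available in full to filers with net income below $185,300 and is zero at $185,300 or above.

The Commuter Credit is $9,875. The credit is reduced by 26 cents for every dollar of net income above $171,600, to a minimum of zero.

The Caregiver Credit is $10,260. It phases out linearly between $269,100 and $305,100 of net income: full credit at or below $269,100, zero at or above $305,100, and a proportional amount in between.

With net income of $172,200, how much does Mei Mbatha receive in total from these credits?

$26,404

Small Business Credit: $172,200 is below the $185,300 cutoff, so the full $6,425 applies.
Commuter Credit: 26% of the $600 excess over $171,600 is $156; credit = $9,875 − $156 = $9,719.
Caregiver Credit: $172,200 is at or below the $269,100 threshold, so the full $10,260 applies.
Total: $6,425 + $9,719 + $10,260 = $26,404.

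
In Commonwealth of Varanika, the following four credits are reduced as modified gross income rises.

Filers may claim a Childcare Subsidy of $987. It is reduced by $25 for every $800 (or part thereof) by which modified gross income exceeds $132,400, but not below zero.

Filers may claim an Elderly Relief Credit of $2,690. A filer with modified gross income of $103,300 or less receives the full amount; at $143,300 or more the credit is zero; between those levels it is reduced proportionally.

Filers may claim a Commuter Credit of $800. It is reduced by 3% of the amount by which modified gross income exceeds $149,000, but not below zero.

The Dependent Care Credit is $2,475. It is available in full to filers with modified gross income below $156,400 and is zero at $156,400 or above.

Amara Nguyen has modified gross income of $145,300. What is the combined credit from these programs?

$3,837

Childcare Subsidy: income exceeds $132,400 by $12,900, which is 17 full-or-partial $800 increments; reduction = 17 × $25 = $425, leaving $562.
Elderly Relief Credit: $145,300 is at or above $143,300, so the credit is $0.
Commuter Credit: $145,300 is at or below the $149,000 threshold, so the full $800 applies.
Dependent Care Credit: $145,300 is below the $156,400 cutoff, so the full $2,475 applies.
Total: $562 + $0 + $800 + $2,475 = $3,837.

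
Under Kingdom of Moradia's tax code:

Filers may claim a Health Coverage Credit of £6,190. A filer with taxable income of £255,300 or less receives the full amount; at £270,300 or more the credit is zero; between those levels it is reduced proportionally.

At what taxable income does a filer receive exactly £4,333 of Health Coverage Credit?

£259,800

£4,333 is 4,333/6,190 of the full £6,190, so 1,857/6,190 of the £15,000 range has been used: income = £255,300 + £15,000 × 1,857/6,190 = £259,800.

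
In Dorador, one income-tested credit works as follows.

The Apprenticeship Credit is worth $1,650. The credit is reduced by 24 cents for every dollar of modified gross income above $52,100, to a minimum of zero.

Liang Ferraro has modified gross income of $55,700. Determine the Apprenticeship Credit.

$786

Apprenticeship Credit: 24% of the $3,600 excess over $52,100 is $864; credit = $1,650 − $864 = $786.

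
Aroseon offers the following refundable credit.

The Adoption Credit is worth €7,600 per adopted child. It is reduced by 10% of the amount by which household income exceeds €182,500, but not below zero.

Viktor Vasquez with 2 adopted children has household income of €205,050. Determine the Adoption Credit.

Adoption Credit: base = 2 × €7,600 = €15,200. 10% of the €22,550 excess over €182,500 is €2,255; credit = €15,200 − €2,255 = €12,945.

€12,945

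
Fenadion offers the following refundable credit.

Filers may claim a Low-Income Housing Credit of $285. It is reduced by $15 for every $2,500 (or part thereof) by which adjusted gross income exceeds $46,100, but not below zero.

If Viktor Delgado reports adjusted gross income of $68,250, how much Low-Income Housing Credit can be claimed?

Low-Income Housing Credit: income exceeds $46,100 by $22,150, which is 9 full-or-partial $2,500 increments; reduction = 9 × $15 = $135, leaving $150.

$150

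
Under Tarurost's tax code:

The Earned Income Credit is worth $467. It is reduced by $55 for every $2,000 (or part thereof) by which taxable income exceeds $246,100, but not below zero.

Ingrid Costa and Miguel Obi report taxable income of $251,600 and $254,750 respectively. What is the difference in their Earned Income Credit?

$110

Ingrid ($251,600): Earned Income Credit: income exceeds $246,100 by $5,500, which is 3 full-or-partial $2,000 increments; reduction = 3 × $55 = $165, leaving $302.
Miguel ($254,750): Earned Income Credit: income exceeds $246,100 by $8,650, which is 5 full-or-partial $2,000 increments; reduction = 5 × $55 = $275, leaving $192.
Difference: |$302 − $192| = $110.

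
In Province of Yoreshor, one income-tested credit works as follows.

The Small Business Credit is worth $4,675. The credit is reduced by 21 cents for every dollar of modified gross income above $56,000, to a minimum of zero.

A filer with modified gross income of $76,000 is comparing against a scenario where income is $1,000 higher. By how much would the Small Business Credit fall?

$210

At $76,000 — 21% of the $20,000 excess over $56,000 is $4,200; credit = $4,675 − $4,200 = $475.
At $77,000 — 21% of the $21,000 excess over $56,000 is $4,410; credit = $4,675 − $4,410 = $265.
Lost: $475 − $265 = $210.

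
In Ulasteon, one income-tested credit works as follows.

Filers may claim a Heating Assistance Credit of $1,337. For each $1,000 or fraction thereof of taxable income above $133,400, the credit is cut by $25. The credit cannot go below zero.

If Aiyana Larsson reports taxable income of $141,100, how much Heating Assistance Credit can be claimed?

Heating Assistance Credit: income exceeds $133,400 by $7,700, which is 8 full-or-partial $1,000 increments; reduction = 8 × $25 = $200, leaving $1,137.

$1,137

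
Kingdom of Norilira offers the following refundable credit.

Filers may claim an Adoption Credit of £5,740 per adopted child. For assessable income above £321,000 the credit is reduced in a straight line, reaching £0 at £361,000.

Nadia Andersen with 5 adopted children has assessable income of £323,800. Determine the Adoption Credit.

£26,691

Adoption Credit: base = 5 × £5,740 = £28,700. £323,800 is £2,800 into a £40,000 phase-out range, leaving 37,200/40,000 of the credit: £28,700 × 37,200/40,000 = £26,691.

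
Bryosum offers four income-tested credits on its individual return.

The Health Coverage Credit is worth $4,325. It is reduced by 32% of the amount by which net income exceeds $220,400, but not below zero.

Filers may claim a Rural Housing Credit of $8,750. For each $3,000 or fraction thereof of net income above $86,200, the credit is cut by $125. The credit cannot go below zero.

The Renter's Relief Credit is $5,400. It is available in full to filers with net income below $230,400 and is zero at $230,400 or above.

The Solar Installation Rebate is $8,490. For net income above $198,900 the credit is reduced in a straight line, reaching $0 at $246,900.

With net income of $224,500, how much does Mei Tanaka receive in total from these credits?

$15,250

Health Coverage Credit: 32% of the $4,100 excess over $220,400 is $1,312; credit = $4,325 − $1,312 = $3,013.
Rural Housing Credit: income exceeds $86,200 by $138,300, which is 47 full-or-partial $3,000 increments; reduction = 47 × $125 = $5,875, leaving $2,875.
Renter's Relief Credit: $224,500 is below the $230,400 cutoff, so the full $5,400 applies.
Solar Installation Rebate: $224,500 is $25,600 into a $48,000 phase-out range, leaving 22,400/48,000 of the credit: $8,490 × 22,400/48,000 = $3,962.
Total: $3,013 + $2,875 + $5,400 + $3,962 = $15,250.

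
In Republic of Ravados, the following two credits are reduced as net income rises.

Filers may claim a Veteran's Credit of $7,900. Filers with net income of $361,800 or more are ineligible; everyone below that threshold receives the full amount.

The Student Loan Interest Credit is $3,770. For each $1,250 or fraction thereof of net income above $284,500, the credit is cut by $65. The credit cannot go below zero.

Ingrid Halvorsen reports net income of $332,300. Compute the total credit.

$9,135

Veteran's Credit: $332,300 is below the $361,800 cutoff, so the full $7,900 applies.
Student Loan Interest Credit: income exceeds $284,500 by $47,800, which is 39 full-or-partial $1,250 increments; reduction = 39 × $65 = $2,535, leaving $1,235.
Total: $7,900 + $1,235 = $9,135.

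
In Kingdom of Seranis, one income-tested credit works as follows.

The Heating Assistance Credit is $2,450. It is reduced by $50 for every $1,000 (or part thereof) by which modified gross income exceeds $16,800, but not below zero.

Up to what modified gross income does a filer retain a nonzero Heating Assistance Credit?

$64,800

After 48 increments the reduction is 48 × $50 = $2,400, leaving $50; one more increment wipes it out. Increment 48 ends at excess 48 × $1,000 = $48,000, so the highest qualifying income is $16,800 + $48,000 = $64,800.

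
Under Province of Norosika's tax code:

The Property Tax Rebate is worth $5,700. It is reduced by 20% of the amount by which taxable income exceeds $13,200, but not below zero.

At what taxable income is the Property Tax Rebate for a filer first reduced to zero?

$41,700

The credit falls by 20% of each dollar above $13,200, so it reaches zero when the excess is $5,700 / 20% = $28,500: income = $13,200 + $28,500 = $41,700.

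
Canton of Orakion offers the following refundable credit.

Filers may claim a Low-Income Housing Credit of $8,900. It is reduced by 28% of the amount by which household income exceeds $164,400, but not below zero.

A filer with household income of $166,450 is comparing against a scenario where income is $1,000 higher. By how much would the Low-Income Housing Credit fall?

$280

At $166,450 — 28% of the $2,050 excess over $164,400 is $574; credit = $8,900 − $574 = $8,326.
At $167,450 — 28% of the $3,050 excess over $164,400 is $854; credit = $8,900 − $854 = $8,046.
Lost: $8,326 − $8,046 = $280.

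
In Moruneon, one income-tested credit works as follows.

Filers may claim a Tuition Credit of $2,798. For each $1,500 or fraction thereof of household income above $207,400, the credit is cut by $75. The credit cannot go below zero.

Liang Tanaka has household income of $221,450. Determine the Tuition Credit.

Tuition Credit: income exceeds $207,400 by $14,050, which is 10 full-or-partial $1,500 increments; reduction = 10 × $75 = $750, leaving $2,048.

$2,048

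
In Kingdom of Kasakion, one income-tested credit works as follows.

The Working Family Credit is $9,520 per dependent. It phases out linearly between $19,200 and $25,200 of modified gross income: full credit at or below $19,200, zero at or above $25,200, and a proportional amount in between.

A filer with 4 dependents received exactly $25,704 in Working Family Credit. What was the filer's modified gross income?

$21,150

Full credit = 4 × $9,520 = $38,080.
$25,704 is 25,704/38,080 of the full $38,080, so 12,376/38,080 of the $6,000 range has been used: income = $19,200 + $6,000 × 12,376/38,080 = $21,150.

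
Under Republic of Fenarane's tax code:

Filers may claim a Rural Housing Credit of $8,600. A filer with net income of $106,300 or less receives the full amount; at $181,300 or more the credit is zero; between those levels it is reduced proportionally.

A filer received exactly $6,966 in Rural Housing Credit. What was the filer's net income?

$120,550

$6,966 is 6,966/8,600 of the full $8,600, so 1,634/8,600 of the $75,000 range has been used: income = $106,300 + $75,000 × 1,634/8,600 = $120,550.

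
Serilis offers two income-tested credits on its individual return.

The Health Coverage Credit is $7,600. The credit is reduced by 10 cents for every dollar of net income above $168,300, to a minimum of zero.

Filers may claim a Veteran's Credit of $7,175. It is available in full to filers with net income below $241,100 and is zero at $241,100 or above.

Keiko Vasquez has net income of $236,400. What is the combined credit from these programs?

$7,965

Health Coverage Credit: 10% of the $68,100 excess over $168,300 is $6,810; credit = $7,600 − $6,810 = $790.
Veteran's Credit: $236,400 is below the $241,100 cutoff, so the full $7,175 applies.
Total: $790 + $7,175 = $7,965.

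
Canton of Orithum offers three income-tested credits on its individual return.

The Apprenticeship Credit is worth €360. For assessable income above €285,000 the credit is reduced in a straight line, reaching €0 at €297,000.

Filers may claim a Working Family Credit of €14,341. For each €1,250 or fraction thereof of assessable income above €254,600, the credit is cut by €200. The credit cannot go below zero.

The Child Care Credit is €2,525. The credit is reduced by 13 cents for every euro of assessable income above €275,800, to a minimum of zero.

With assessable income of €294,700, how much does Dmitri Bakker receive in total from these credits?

€7,878

Apprenticeship Credit: €294,700 is €9,700 into a €12,000 phase-out range, leaving 2,300/12,000 of the credit: €360 × 2,300/12,000 = €69.
Working Family Credit: income exceeds €254,600 by €40,100, which is 33 full-or-partial €1,250 increments; reduction = 33 × €200 = €6,600, leaving €7,741.
Child Care Credit: 13% of the €18,900 excess over €275,800 is €2,457; credit = €2,525 − €2,457 = €68.
Total: €69 + €7,741 + €68 = €7,878.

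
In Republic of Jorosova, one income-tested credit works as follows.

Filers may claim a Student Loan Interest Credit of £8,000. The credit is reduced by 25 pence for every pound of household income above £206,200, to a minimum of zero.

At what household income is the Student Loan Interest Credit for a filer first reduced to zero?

The credit falls by 25% of each pound above £206,200, so it reaches zero when the excess is £8,000 / 25% = £32,000: income = £206,200 + £32,000 = £238,200.

£238,200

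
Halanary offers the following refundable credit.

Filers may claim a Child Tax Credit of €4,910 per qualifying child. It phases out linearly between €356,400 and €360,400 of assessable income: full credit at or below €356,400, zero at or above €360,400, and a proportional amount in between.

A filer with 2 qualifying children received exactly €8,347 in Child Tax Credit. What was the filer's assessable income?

€357,000

Full credit = 2 × €4,910 = €9,820.
€8,347 is 8,347/9,820 of the full €9,820, so 1,473/9,820 of the €4,000 range has been used: income = €356,400 + €4,000 × 1,473/9,820 = €357,000.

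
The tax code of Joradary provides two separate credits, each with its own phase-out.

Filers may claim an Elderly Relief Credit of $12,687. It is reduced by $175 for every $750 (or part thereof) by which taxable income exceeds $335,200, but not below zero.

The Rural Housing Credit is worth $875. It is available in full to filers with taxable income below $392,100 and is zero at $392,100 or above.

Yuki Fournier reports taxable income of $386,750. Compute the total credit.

$1,487

Elderly Relief Credit: income exceeds $335,200 by $51,550, which is 69 full-or-partial $750 increments; reduction = 69 × $175 = $12,075, leaving $612.
Rural Housing Credit: $386,750 is below the $392,100 cutoff, so the full $875 applies.
Total: $612 + $875 = $1,487.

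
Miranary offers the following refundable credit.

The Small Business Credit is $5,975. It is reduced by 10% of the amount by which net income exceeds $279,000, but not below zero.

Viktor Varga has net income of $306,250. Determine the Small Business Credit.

$3,250

Small Business Credit: 10% of the $27,250 excess over $279,000 is $2,725; credit = $5,975 − $2,725 = $3,250.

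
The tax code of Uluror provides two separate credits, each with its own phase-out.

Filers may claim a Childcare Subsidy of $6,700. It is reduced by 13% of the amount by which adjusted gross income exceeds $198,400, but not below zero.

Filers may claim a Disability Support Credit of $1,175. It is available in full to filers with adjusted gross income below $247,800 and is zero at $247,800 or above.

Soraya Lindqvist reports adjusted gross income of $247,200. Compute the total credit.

$1,531

Childcare Subsidy: 13% of the $48,800 excess over $198,400 is $6,344; credit = $6,700 − $6,344 = $356.
Disability Support Credit: $247,200 is below the $247,800 cutoff, so the full $1,175 applies.
Total: $356 + $1,175 = $1,531.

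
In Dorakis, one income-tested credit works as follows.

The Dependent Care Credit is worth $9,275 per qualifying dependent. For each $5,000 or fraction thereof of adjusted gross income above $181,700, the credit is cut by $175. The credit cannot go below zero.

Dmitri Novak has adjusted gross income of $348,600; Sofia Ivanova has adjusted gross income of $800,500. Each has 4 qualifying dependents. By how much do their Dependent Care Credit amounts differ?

Dmitri ($348,600): Dependent Care Credit: base = 4 × $9,275 = $37,100. income exceeds $181,700 by $166,900, which is 34 full-or-partial $5,000 increments; reduction = 34 × $175 = $5,950, leaving $31,150.
Sofia ($800,500): Dependent Care Credit: base = 4 × $9,275 = $37,100. income exceeds $181,700 by $618,800, which is 124 full-or-partial $5,000 increments; reduction = 124 × $175 = $21,700, leaving $15,400.
Difference: |$31,150 − $15,400| = $15,750.

$15,750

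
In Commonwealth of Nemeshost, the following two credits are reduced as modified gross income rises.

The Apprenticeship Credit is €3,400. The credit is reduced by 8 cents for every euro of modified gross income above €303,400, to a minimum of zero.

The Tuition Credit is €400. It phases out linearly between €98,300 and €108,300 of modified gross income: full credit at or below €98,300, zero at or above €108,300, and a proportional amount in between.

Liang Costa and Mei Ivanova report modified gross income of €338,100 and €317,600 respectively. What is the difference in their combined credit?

€1,640

Liang (€338,100): Apprenticeship Credit: 8% of the €34,700 excess over €303,400 is €2,776; credit = €3,400 − €2,776 = €624. Tuition Credit: €338,100 is at or above €108,300, so the credit is €0. total €624 + €0 = €624
Mei (€317,600): Apprenticeship Credit: 8% of the €14,200 excess over €303,400 is €1,136; credit = €3,400 − €1,136 = €2,264. Tuition Credit: €317,600 is at or above €108,300, so the credit is €0. total €2,264 + €0 = €2,264
Difference: |€624 − €2,264| = €1,640.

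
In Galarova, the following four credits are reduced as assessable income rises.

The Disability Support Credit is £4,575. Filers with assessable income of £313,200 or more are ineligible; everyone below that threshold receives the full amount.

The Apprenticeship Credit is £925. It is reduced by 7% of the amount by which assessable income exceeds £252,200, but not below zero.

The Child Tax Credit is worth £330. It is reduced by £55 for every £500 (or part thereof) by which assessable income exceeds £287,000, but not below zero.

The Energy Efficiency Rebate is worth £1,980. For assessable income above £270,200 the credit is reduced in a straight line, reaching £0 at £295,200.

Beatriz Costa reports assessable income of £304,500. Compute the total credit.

£4,575

Disability Support Credit: £304,500 is below the £313,200 cutoff, so the full £4,575 applies.
Apprenticeship Credit: 7% of the £52,300 excess over £252,200 is £3,661 ≥ base, so the credit is £0.
Child Tax Credit: income exceeds £287,000 by £17,500 → 35 increments × £55 = £1,925 ≥ base, so the credit is £0.
Energy Efficiency Rebate: £304,500 is at or above £295,200, so the credit is £0.
Total: £4,575 + £0 + £0 + £0 = £4,575.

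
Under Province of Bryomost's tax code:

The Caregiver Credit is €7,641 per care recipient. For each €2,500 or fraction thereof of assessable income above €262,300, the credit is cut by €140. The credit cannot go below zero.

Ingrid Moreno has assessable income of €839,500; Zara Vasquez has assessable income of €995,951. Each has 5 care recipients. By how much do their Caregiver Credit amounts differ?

€5,865

Ingrid (€839,500): Caregiver Credit: base = 5 × €7,641 = €38,205. income exceeds €262,300 by €577,200, which is 231 full-or-partial €2,500 increments; reduction = 231 × €140 = €32,340, leaving €5,865.
Zara (€995,951): Caregiver Credit: base = 5 × €7,641 = €38,205. income exceeds €262,300 by €733,651 → 294 increments × €140 = €41,160 ≥ base, so the credit is €0.
Difference: |€5,865 − €0| = €5,865.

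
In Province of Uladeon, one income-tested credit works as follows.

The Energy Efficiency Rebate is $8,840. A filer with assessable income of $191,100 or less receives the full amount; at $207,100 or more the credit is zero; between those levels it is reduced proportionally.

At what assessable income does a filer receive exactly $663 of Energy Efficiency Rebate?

$205,900

$663 is 663/8,840 of the full $8,840, so 8,177/8,840 of the $16,000 range has been used: income = $191,100 + $16,000 × 8,177/8,840 = $205,900.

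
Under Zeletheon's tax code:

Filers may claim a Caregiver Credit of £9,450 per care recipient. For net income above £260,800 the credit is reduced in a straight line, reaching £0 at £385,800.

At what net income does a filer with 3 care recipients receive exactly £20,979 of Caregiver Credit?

Full credit = 3 × £9,450 = £28,350.
£20,979 is 20,979/28,350 of the full £28,350, so 7,371/28,350 of the £125,000 range has been used: income = £260,800 + £125,000 × 7,371/28,350 = £293,300.

£293,300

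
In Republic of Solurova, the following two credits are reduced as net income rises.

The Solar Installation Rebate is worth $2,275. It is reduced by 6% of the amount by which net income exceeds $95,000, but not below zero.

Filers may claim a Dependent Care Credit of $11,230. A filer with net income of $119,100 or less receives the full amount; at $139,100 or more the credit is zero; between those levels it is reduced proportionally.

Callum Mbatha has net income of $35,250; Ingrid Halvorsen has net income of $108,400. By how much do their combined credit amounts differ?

$804

Callum ($35,250): Solar Installation Rebate: $35,250 is at or below the $95,000 threshold, so the full $2,275 applies. Dependent Care Credit: $35,250 is at or below the $119,100 threshold, so the full $11,230 applies. total $2,275 + $11,230 = $13,505
Ingrid ($108,400): Solar Installation Rebate: 6% of the $13,400 excess over $95,000 is $804; credit = $2,275 − $804 = $1,471. Dependent Care Credit: $108,400 is at or below the $119,100 threshold, so the full $11,230 applies. total $1,471 + $11,230 = $12,701
Difference: |$13,505 − $12,701| = $804.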